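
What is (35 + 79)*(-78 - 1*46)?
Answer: -14136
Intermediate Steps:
(35 + 79)*(-78 - 1*46) = 114*(-78 - 46) = 114*(-124) = -14136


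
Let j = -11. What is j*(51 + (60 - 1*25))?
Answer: -946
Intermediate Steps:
j*(51 + (60 - 1*25)) = -11*(51 + (60 - 1*25)) = -11*(51 + (60 - 25)) = -11*(51 + 35) = -11*86 = -946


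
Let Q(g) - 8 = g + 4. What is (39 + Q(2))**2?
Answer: 2809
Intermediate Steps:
Q(g) = 12 + g (Q(g) = 8 + (g + 4) = 8 + (4 + g) = 12 + g)
(39 + Q(2))**2 = (39 + (12 + 2))**2 = (39 + 14)**2 = 53**2 = 2809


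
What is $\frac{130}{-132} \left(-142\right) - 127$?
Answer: $\frac{424}{33} \approx 12.848$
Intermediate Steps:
$\frac{130}{-132} \left(-142\right) - 127 = 130 \left(- \frac{1}{132}\right) \left(-142\right) - 127 = \left(- \frac{65}{66}\right) \left(-142\right) - 127 = \frac{4615}{33} - 127 = \frac{424}{33}$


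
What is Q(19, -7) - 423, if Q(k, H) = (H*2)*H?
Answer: -325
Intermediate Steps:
Q(k, H) = 2*H² (Q(k, H) = (2*H)*H = 2*H²)
Q(19, -7) - 423 = 2*(-7)² - 423 = 2*49 - 423 = 98 - 423 = -325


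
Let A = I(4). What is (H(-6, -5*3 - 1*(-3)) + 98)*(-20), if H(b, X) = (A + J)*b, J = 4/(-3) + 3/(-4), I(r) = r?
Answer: -1730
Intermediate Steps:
J = -25/12 (J = 4*(-1/3) + 3*(-1/4) = -4/3 - 3/4 = -25/12 ≈ -2.0833)
A = 4
H(b, X) = 23*b/12 (H(b, X) = (4 - 25/12)*b = 23*b/12)
(H(-6, -5*3 - 1*(-3)) + 98)*(-20) = ((23/12)*(-6) + 98)*(-20) = (-23/2 + 98)*(-20) = (173/2)*(-20) = -1730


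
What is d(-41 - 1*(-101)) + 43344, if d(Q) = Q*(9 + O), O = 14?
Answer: 44724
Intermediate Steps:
d(Q) = 23*Q (d(Q) = Q*(9 + 14) = Q*23 = 23*Q)
d(-41 - 1*(-101)) + 43344 = 23*(-41 - 1*(-101)) + 43344 = 23*(-41 + 101) + 43344 = 23*60 + 43344 = 1380 + 43344 = 44724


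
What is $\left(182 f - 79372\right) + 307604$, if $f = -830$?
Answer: $77172$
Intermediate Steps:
$\left(182 f - 79372\right) + 307604 = \left(182 \left(-830\right) - 79372\right) + 307604 = \left(-151060 - 79372\right) + 307604 = -230432 + 307604 = 77172$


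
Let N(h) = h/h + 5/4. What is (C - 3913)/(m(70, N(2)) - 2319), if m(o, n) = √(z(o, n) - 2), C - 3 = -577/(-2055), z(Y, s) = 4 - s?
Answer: 24842590516/14735065825 + 16068946*I/44205197475 ≈ 1.686 + 0.00036351*I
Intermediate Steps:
N(h) = 9/4 (N(h) = 1 + 5*(¼) = 1 + 5/4 = 9/4)
C = 6742/2055 (C = 3 - 577/(-2055) = 3 - 577*(-1/2055) = 3 + 577/2055 = 6742/2055 ≈ 3.2808)
m(o, n) = √(2 - n) (m(o, n) = √((4 - n) - 2) = √(2 - n))
(C - 3913)/(m(70, N(2)) - 2319) = (6742/2055 - 3913)/(√(2 - 1*9/4) - 2319) = -8034473/(2055*(√(2 - 9/4) - 2319)) = -8034473/(2055*(√(-¼) - 2319)) = -8034473/(2055*(I/2 - 2319)) = -8034473*4*(-2319 - I/2)/21511045/2055 = -32137892*(-2319 - I/2)/44205197475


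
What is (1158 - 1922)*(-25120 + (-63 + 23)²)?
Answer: 17969280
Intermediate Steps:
(1158 - 1922)*(-25120 + (-63 + 23)²) = -764*(-25120 + (-40)²) = -764*(-25120 + 1600) = -764*(-23520) = 17969280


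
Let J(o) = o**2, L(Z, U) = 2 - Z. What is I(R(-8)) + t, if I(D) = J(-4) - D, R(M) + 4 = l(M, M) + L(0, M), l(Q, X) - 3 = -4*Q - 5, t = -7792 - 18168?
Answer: -25972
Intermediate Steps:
t = -25960
l(Q, X) = -2 - 4*Q (l(Q, X) = 3 + (-4*Q - 5) = 3 + (-5 - 4*Q) = -2 - 4*Q)
R(M) = -4 - 4*M (R(M) = -4 + ((-2 - 4*M) + (2 - 1*0)) = -4 + ((-2 - 4*M) + (2 + 0)) = -4 + ((-2 - 4*M) + 2) = -4 - 4*M)
I(D) = 16 - D (I(D) = (-4)**2 - D = 16 - D)
I(R(-8)) + t = (16 - (-4 - 4*(-8))) - 25960 = (16 - (-4 + 32)) - 25960 = (16 - 1*28) - 25960 = (16 - 28) - 25960 = -12 - 25960 = -25972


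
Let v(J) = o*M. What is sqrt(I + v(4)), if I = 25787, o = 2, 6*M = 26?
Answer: sqrt(232161)/3 ≈ 160.61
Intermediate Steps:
M = 13/3 (M = (1/6)*26 = 13/3 ≈ 4.3333)
v(J) = 26/3 (v(J) = 2*(13/3) = 26/3)
sqrt(I + v(4)) = sqrt(25787 + 26/3) = sqrt(77387/3) = sqrt(232161)/3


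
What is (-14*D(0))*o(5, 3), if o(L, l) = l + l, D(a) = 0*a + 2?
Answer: -168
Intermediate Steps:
D(a) = 2 (D(a) = 0 + 2 = 2)
o(L, l) = 2*l
(-14*D(0))*o(5, 3) = (-14*2)*(2*3) = -28*6 = -168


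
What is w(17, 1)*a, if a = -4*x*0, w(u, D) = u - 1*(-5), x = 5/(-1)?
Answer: 0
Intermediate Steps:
x = -5 (x = 5*(-1) = -5)
w(u, D) = 5 + u (w(u, D) = u + 5 = 5 + u)
a = 0 (a = -4*(-5)*0 = 20*0 = 0)
w(17, 1)*a = (5 + 17)*0 = 22*0 = 0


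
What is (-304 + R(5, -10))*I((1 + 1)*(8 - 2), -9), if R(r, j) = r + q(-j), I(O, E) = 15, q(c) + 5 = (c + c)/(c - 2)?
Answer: -9045/2 ≈ -4522.5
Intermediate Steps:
q(c) = -5 + 2*c/(-2 + c) (q(c) = -5 + (c + c)/(c - 2) = -5 + (2*c)/(-2 + c) = -5 + 2*c/(-2 + c))
R(r, j) = r + (10 + 3*j)/(-2 - j) (R(r, j) = r + (10 - (-3)*j)/(-2 - j) = r + (10 + 3*j)/(-2 - j))
(-304 + R(5, -10))*I((1 + 1)*(8 - 2), -9) = (-304 + (-10 - 3*(-10) + 5*(2 - 10))/(2 - 10))*15 = (-304 + (-10 + 30 + 5*(-8))/(-8))*15 = (-304 - (-10 + 30 - 40)/8)*15 = (-304 - ⅛*(-20))*15 = (-304 + 5/2)*15 = -603/2*15 = -9045/2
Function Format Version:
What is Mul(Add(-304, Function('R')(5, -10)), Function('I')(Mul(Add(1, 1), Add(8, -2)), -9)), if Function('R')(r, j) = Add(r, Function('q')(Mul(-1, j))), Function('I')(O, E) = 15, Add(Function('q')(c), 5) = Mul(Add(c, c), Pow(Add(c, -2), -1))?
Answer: Rational(-9045, 2) ≈ -4522.5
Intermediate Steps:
Function('q')(c) = Add(-5, Mul(2, c, Pow(Add(-2, c), -1))) (Function('q')(c) = Add(-5, Mul(Add(c, c), Pow(Add(c, -2), -1))) = Add(-5, Mul(Mul(2, c), Pow(Add(-2, c), -1))) = Add(-5, Mul(2, c, Pow(Add(-2, c), -1))))
Function('R')(r, j) = Add(r, Mul(Pow(Add(-2, Mul(-1, j)), -1), Add(10, Mul(3, j)))) (Function('R')(r, j) = Add(r, Mul(Pow(Add(-2, Mul(-1, j)), -1), Add(10, Mul(-3, Mul(-1, j))))) = Add(r, Mul(Pow(Add(-2, Mul(-1, j)), -1), Add(10, Mul(3, j)))))
Mul(Add(-304, Function('R')(5, -10)), Function('I')(Mul(Add(1, 1), Add(8, -2)), -9)) = Mul(Add(-304, Mul(Pow(Add(2, -10), -1), Add(-10, Mul(-3, -10), Mul(5, Add(2, -10))))), 15) = Mul(Add(-304, Mul(Pow(-8, -1), Add(-10, 30, Mul(5, -8)))), 15) = Mul(Add(-304, Mul(Rational(-1, 8), Add(-10, 30, -40))), 15) = Mul(Add(-304, Mul(Rational(-1, 8), -20)), 15) = Mul(Add(-304, Rational(5, 2)), 15) = Mul(Rational(-603, 2), 15) = Rational(-9045, 2)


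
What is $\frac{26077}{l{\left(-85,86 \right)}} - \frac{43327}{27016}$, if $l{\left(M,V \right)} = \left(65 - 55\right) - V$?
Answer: $- \frac{176947271}{513304} \approx -344.72$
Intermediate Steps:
$l{\left(M,V \right)} = 10 - V$ ($l{\left(M,V \right)} = \left(65 - 55\right) - V = 10 - V$)
$\frac{26077}{l{\left(-85,86 \right)}} - \frac{43327}{27016} = \frac{26077}{10 - 86} - \frac{43327}{27016} = \frac{26077}{-76} - \frac{43327}{27016} = 26077 \left(- \frac{1}{76}\right) - \frac{43327}{27016} = - \frac{26077}{76} - \frac{43327}{27016} = - \frac{176947271}{513304}$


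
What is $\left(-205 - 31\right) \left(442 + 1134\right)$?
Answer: $-371936$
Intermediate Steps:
$\left(-205 - 31\right) \left(442 + 1134\right) = \left(-205 - 31\right) 1576 = \left(-236\right) 1576 = -371936$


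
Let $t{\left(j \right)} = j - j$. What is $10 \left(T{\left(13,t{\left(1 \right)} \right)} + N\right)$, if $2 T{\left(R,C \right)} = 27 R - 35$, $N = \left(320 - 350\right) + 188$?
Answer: $3160$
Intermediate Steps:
$t{\left(j \right)} = 0$
$N = 158$ ($N = -30 + 188 = 158$)
$T{\left(R,C \right)} = - \frac{35}{2} + \frac{27 R}{2}$ ($T{\left(R,C \right)} = \frac{27 R - 35}{2} = \frac{-35 + 27 R}{2} = - \frac{35}{2} + \frac{27 R}{2}$)
$10 \left(T{\left(13,t{\left(1 \right)} \right)} + N\right) = 10 \left(\left(- \frac{35}{2} + \frac{27}{2} \cdot 13\right) + 158\right) = 10 \left(\left(- \frac{35}{2} + \frac{351}{2}\right) + 158\right) = 10 \left(158 + 158\right) = 10 \cdot 316 = 3160$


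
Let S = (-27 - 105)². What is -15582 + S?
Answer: 1842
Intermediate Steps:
S = 17424 (S = (-132)² = 17424)
-15582 + S = -15582 + 17424 = 1842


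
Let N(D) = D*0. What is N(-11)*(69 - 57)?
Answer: 0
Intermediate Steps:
N(D) = 0
N(-11)*(69 - 57) = 0*(69 - 57) = 0*12 = 0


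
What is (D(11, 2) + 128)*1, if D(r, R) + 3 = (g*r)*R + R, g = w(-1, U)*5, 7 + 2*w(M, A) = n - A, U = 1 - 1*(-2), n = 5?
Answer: -148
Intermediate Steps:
U = 3 (U = 1 + 2 = 3)
w(M, A) = -1 - A/2 (w(M, A) = -7/2 + (5 - A)/2 = -7/2 + (5/2 - A/2) = -1 - A/2)
g = -25/2 (g = (-1 - 1/2*3)*5 = (-1 - 3/2)*5 = -5/2*5 = -25/2 ≈ -12.500)
D(r, R) = -3 + R - 25*R*r/2 (D(r, R) = -3 + ((-25*r/2)*R + R) = -3 + (-25*R*r/2 + R) = -3 + (R - 25*R*r/2) = -3 + R - 25*R*r/2)
(D(11, 2) + 128)*1 = ((-3 + 2 - 25/2*2*11) + 128)*1 = ((-3 + 2 - 275) + 128)*1 = (-276 + 128)*1 = -148*1 = -148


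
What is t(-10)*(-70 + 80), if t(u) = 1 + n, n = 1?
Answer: 20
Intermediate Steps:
t(u) = 2 (t(u) = 1 + 1 = 2)
t(-10)*(-70 + 80) = 2*(-70 + 80) = 2*10 = 20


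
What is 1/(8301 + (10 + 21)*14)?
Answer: 1/8735 ≈ 0.00011448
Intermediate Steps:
1/(8301 + (10 + 21)*14) = 1/(8301 + 31*14) = 1/(8301 + 434) = 1/8735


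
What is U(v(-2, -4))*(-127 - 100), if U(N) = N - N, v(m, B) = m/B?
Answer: 0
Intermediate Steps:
U(N) = 0
U(v(-2, -4))*(-127 - 100) = 0*(-127 - 100) = 0*(-227) = 0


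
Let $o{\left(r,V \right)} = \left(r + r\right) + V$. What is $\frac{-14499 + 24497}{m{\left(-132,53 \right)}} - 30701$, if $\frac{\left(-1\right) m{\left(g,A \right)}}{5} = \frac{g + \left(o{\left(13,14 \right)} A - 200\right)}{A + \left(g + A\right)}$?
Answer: $- \frac{68551748}{2235} \approx -30672.0$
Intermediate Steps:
$o{\left(r,V \right)} = V + 2 r$ ($o{\left(r,V \right)} = 2 r + V = V + 2 r$)
$m{\left(g,A \right)} = - \frac{5 \left(-200 + g + 40 A\right)}{g + 2 A}$ ($m{\left(g,A \right)} = - 5 \frac{g + \left(\left(14 + 2 \cdot 13\right) A - 200\right)}{A + \left(g + A\right)} = - 5 \frac{g + \left(\left(14 + 26\right) A - 200\right)}{A + \left(A + g\right)} = - 5 \frac{g + \left(40 A - 200\right)}{g + 2 A} = - 5 \frac{g + \left(-200 + 40 A\right)}{g + 2 A} = - 5 \frac{-200 + g + 40 A}{g + 2 A} = - \frac{5 \left(-200 + g + 40 A\right)}{g + 2 A}$)
$\frac{-14499 + 24497}{m{\left(-132,53 \right)}} - 30701 = \frac{-14499 + 24497}{5 \frac{1}{-132 + 2 \cdot 53} \left(200 - -132 - 2120\right)} - 30701 = \frac{9998}{5 \frac{1}{-132 + 106} \left(200 + 132 - 2120\right)} - 30701 = \frac{9998}{5 \frac{1}{-26} \left(-1788\right)} - 30701 = \frac{9998}{5 \left(- \frac{1}{26}\right) \left(-1788\right)} - 30701 = \frac{9998}{\frac{4470}{13}} - 30701 = 9998 \cdot \frac{13}{4470} - 30701 = \frac{64987}{2235} - 30701 = - \frac{68551748}{2235}$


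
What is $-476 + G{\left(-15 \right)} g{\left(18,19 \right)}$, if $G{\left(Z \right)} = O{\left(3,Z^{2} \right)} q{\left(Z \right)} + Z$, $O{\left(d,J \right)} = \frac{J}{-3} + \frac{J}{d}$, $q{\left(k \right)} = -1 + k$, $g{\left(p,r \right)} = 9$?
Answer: $-611$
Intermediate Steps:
$O{\left(d,J \right)} = - \frac{J}{3} + \frac{J}{d}$ ($O{\left(d,J \right)} = J \left(- \frac{1}{3}\right) + \frac{J}{d} = - \frac{J}{3} + \frac{J}{d}$)
$G{\left(Z \right)} = Z$ ($G{\left(Z \right)} = \left(- \frac{Z^{2}}{3} + \frac{Z^{2}}{3}\right) \left(-1 + Z\right) + Z = 0 \left(-1 + Z\right) + Z = 0 + Z = Z$)
$-476 + G{\left(-15 \right)} g{\left(18,19 \right)} = -476 - 135 = -611$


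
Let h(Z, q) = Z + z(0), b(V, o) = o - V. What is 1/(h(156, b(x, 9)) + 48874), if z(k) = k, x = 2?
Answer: 1/49030 ≈ 2.0396e-5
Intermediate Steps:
h(Z, q) = Z (h(Z, q) = Z + 0 = Z)
1/(h(156, b(x, 9)) + 48874) = 1/(156 + 48874) = 1/49030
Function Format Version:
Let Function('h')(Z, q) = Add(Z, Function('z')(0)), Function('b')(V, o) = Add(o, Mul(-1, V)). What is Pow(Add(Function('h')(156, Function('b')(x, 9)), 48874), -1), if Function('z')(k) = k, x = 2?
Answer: Rational(1, 49030) ≈ 2.0396e-5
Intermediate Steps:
Function('h')(Z, q) = Z (Function('h')(Z, q) = Add(Z, 0) = Z)
Pow(Add(Function('h')(156, Function('b')(x, 9)), 48874), -1) = Pow(Add(156, 48874), -1) = Pow(49030, -1) = Rational(1, 49030)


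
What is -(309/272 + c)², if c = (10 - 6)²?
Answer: -21724921/73984 ≈ -293.64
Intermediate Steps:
c = 16 (c = 4² = 16)
-(309/272 + c)² = -(309/272 + 16)² = -(4661/272)² = -1*21724921/73984 = -21724921/73984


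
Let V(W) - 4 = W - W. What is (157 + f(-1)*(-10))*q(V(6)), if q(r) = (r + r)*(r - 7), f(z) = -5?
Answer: -4968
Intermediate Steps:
V(W) = 4 (V(W) = 4 + (W - W) = 4 + 0 = 4)
q(r) = 2*r*(-7 + r) (q(r) = (2*r)*(-7 + r) = 2*r*(-7 + r))
(157 + f(-1)*(-10))*q(V(6)) = (157 - 5*(-10))*(2*4*(-7 + 4)) = (157 + 50)*(2*4*(-3)) = 207*(-24) = -4968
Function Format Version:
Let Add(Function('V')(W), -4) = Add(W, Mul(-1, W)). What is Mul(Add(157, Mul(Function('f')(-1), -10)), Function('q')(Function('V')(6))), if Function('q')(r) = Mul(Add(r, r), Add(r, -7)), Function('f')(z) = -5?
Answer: -4968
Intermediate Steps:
Function('V')(W) = 4 (Function('V')(W) = Add(4, Add(W, Mul(-1, W))) = Add(4, 0) = 4)
Function('q')(r) = Mul(2, r, Add(-7, r)) (Function('q')(r) = Mul(Mul(2, r), Add(-7, r)) = Mul(2, r, Add(-7, r)))
Mul(Add(157, Mul(Function('f')(-1), -10)), Function('q')(Function('V')(6))) = Mul(Add(157, Mul(-5, -10)), Mul(2, 4, Add(-7, 4))) = Mul(Add(157, 50), Mul(2, 4, -3)) = Mul(207, -24) = -4968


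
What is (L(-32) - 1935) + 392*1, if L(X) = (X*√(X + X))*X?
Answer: -1543 + 8192*I ≈ -1543.0 + 8192.0*I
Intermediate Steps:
L(X) = √2*X^(5/2) (L(X) = (X*√(2*X))*X = (X*(√2*√X))*X = (√2*X^(3/2))*X = √2*X^(5/2))
(L(-32) - 1935) + 392*1 = (√2*(-32)^(5/2) - 1935) + 392*1 = (√2*(4096*I*√2) - 1935) + 392 = (8192*I - 1935) + 392 = (-1935 + 8192*I) + 392 = -1543 + 8192*I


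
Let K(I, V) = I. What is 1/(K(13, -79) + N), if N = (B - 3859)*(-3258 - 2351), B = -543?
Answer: 1/24690831 ≈ 4.0501e-8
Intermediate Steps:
N = 24690818 (N = (-543 - 3859)*(-3258 - 2351) = -4402*(-5609) = 24690818)
1/(K(13, -79) + N) = 1/(13 + 24690818) = 1/24690831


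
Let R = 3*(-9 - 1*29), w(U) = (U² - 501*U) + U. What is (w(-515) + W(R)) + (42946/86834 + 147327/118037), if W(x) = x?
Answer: 2678292279436979/5124812429 ≈ 5.2261e+5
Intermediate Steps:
w(U) = U² - 500*U
R = -114 (R = 3*(-9 - 29) = 3*(-38) = -114)
(w(-515) + W(R)) + (42946/86834 + 147327/118037) = (-515*(-500 - 515) - 114) + (42946/86834 + 147327/118037) = (-515*(-1015) - 114) + (42946*(1/86834) + 147327*(1/118037)) = (522725 - 114) + (21473/43417 + 147327/118037) = 522611 + 8931104860/5124812429 = 2678292279436979/5124812429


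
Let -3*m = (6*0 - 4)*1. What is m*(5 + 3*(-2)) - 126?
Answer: -382/3 ≈ -127.33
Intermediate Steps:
m = 4/3 (m = -(6*0 - 4)/3 = -(0 - 4)/3 = -(-4)/3 = -⅓*(-4) = 4/3 ≈ 1.3333)
m*(5 + 3*(-2)) - 126 = 4*(5 + 3*(-2))/3 - 126 = 4*(5 - 6)/3 - 126 = (4/3)*(-1) - 126 = -4/3 - 126 = -382/3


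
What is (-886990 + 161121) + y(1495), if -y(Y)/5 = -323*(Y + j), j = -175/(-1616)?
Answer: 2728989121/1616 ≈ 1.6887e+6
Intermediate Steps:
j = 175/1616 (j = -175*(-1/1616) = 175/1616 ≈ 0.10829)
y(Y) = 282625/1616 + 1615*Y (y(Y) = -(-1615)*(Y + 175/1616) = -(-1615)*(175/1616 + Y) = -5*(-56525/1616 - 323*Y) = 282625/1616 + 1615*Y)
(-886990 + 161121) + y(1495) = (-886990 + 161121) + (282625/1616 + 1615*1495) = -725869 + (282625/1616 + 2414425) = -725869 + 3901993425/1616 = 2728989121/1616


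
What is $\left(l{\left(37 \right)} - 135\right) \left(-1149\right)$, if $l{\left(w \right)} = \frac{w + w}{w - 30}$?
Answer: $\frac{1000779}{7} \approx 1.4297 \cdot 10^{5}$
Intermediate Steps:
$l{\left(w \right)} = \frac{2 w}{-30 + w}$
$\left(l{\left(37 \right)} - 135\right) \left(-1149\right) = \left(2 \cdot 37 \frac{1}{-30 + 37} - 135\right) \left(-1149\right) = \left(2 \cdot 37 \cdot \frac{1}{7} - 135\right) \left(-1149\right) = \left(\frac{74}{7} - 135\right) \left(-1149\right) = \left(- \frac{871}{7}\right) \left(-1149\right) = \frac{1000779}{7}$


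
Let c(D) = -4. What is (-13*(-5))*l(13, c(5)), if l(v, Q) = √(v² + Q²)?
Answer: 65*√185 ≈ 884.10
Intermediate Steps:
l(v, Q) = √(Q² + v²)
(-13*(-5))*l(13, c(5)) = (-13*(-5))*√((-4)² + 13²) = 65*√(16 + 169) = 65*√185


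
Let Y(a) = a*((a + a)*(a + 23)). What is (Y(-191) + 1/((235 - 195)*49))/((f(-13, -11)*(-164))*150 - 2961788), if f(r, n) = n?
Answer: 24024927359/5274728480 ≈ 4.5547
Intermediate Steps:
Y(a) = 2*a**2*(23 + a) (Y(a) = a*((2*a)*(23 + a)) = a*(2*a*(23 + a)) = 2*a**2*(23 + a))
(Y(-191) + 1/((235 - 195)*49))/((f(-13, -11)*(-164))*150 - 2961788) = (2*(-191)**2*(23 - 191) + 1/((235 - 195)*49))/(-11*(-164)*150 - 2961788) = (2*36481*(-168) + 1/(40*49))/(1804*150 - 2961788) = (-12257616 + 1/1960)/(270600 - 2961788) = (-12257616 + 1/1960)/(-2691188) = -24024927359/1960*(-1/2691188) = 24024927359/5274728480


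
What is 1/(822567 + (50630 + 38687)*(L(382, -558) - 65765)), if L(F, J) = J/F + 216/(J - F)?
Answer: -44885/263621316851773 ≈ -1.7026e-10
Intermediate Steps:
L(F, J) = 216/(J - F) + J/F
1/(822567 + (50630 + 38687)*(L(382, -558) - 65765)) = 1/(822567 + (50630 + 38687)*((-1*(-558)² - 216*382 + 382*(-558))/(382*(382 - 1*(-558))) - 65765)) = 1/(822567 + 89317*((-1*311364 - 82512 - 213156)/(382*(382 + 558)) - 65765)) = 1/(822567 + 89317*((1/382)*(-311364 - 82512 - 213156)/940 - 65765)) = 1/(822567 + 89317*((1/382)*(1/940)*(-607032) - 65765)) = 1/(822567 + 89317*(-75879/44885 - 65765)) = 1/(822567 + 89317*(-2951937904/44885)) = 1/(822567 - 263658237771568/44885) = 1/(-263621316851773/44885) = -44885/263621316851773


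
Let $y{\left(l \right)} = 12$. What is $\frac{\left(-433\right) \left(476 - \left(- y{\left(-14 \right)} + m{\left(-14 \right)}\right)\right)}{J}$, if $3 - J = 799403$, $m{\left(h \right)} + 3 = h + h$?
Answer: $\frac{224727}{799400} \approx 0.28112$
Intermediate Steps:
$m{\left(h \right)} = -3 + 2 h$ ($m{\left(h \right)} = -3 + \left(h + h\right) = -3 + 2 h$)
$J = -799400$ ($J = 3 - 799403 = -799400$)
$\frac{\left(-433\right) \left(476 - \left(- y{\left(-14 \right)} + m{\left(-14 \right)}\right)\right)}{J} = \frac{\left(-433\right) \left(476 + \left(12 - \left(-3 + 2 \left(-14\right)\right)\right)\right)}{-799400} = - 433 \left(476 + \left(12 - \left(-3 - 28\right)\right)\right) \left(- \frac{1}{799400}\right) = - 433 \left(476 + \left(12 - -31\right)\right) \left(- \frac{1}{799400}\right) = - 433 \left(476 + \left(12 + 31\right)\right) \left(- \frac{1}{799400}\right) = - 433 \left(476 + 43\right) \left(- \frac{1}{799400}\right) = \left(-433\right) 519 \left(- \frac{1}{799400}\right) = \left(-224727\right) \left(- \frac{1}{799400}\right) = \frac{224727}{799400}$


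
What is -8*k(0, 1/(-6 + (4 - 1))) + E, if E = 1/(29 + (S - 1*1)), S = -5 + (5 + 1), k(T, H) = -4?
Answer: 929/29 ≈ 32.034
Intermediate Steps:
S = 1 (S = -5 + 6 = 1)
E = 1/29 (E = 1/(29 + (1 - 1*1)) = 1/(29 + (1 - 1)) = 1/(29 + 0) = 1/29 ≈ 0.034483)
-8*k(0, 1/(-6 + (4 - 1))) + E = -8*(-4) + 1/29 = 32 + 1/29 = 929/29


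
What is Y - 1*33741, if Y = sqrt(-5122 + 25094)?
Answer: -33741 + 2*sqrt(4993) ≈ -33600.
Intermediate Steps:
Y = 2*sqrt(4993) (Y = sqrt(19972) = 2*sqrt(4993) ≈ 141.32)
Y - 1*33741 = 2*sqrt(4993) - 1*33741 = 2*sqrt(4993) - 33741 = -33741 + 2*sqrt(4993)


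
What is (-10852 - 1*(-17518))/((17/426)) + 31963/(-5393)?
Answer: 15314045017/91681 ≈ 1.6704e+5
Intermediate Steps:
(-10852 - 1*(-17518))/((17/426)) + 31963/(-5393) = (-10852 + 17518)/(((1/426)*17)) + 31963*(-1/5393) = 6666/(17/426) - 31963/5393 = 6666*(426/17) - 31963/5393 = 2839716/17 - 31963/5393 = 15314045017/91681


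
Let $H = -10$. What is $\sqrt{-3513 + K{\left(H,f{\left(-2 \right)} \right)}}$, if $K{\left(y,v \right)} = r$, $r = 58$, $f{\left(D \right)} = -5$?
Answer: $i \sqrt{3455} \approx 58.779 i$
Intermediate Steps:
$K{\left(y,v \right)} = 58$
$\sqrt{-3513 + K{\left(H,f{\left(-2 \right)} \right)}} = \sqrt{-3513 + 58} = \sqrt{-3455} = i \sqrt{3455}$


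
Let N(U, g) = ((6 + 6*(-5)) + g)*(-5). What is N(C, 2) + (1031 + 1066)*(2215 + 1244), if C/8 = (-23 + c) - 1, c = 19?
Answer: 7253633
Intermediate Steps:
C = -40 (C = 8*((-23 + 19) - 1) = 8*(-4 - 1) = 8*(-5) = -40)
N(U, g) = 120 - 5*g (N(U, g) = ((6 - 30) + g)*(-5) = (-24 + g)*(-5) = 120 - 5*g)
N(C, 2) + (1031 + 1066)*(2215 + 1244) = (120 - 5*2) + (1031 + 1066)*(2215 + 1244) = (120 - 10) + 2097*3459 = 110 + 7253523 = 7253633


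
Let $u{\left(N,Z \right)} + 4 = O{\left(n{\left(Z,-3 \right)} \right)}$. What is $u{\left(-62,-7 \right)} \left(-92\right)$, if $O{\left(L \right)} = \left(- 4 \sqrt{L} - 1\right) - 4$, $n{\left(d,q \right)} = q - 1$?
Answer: $828 + 736 i \approx 828.0 + 736.0 i$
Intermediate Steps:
$n{\left(d,q \right)} = -1 + q$ ($n{\left(d,q \right)} = q - 1 = -1 + q$)
$O{\left(L \right)} = -5 - 4 \sqrt{L}$ ($O{\left(L \right)} = \left(-1 - 4 \sqrt{L}\right) - 4 = -5 - 4 \sqrt{L}$)
$u{\left(N,Z \right)} = -9 - 8 i$ ($u{\left(N,Z \right)} = -4 - \left(5 + 4 \sqrt{-1 - 3}\right) = -4 - \left(5 + 4 \sqrt{-4}\right) = -4 - \left(5 + 4 \cdot 2 i\right) = -4 - \left(5 + 8 i\right) = -9 - 8 i$)
$u{\left(-62,-7 \right)} \left(-92\right) = \left(-9 - 8 i\right) \left(-92\right) = 828 + 736 i$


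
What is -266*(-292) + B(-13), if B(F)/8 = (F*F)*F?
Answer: 60096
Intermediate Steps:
B(F) = 8*F**3 (B(F) = 8*((F*F)*F) = 8*(F**2*F) = 8*F**3)
-266*(-292) + B(-13) = -266*(-292) + 8*(-13)**3 = 77672 + 8*(-2197) = 77672 - 17576 = 60096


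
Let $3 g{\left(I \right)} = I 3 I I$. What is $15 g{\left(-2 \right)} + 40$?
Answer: $-80$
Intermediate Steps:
$g{\left(I \right)} = I^{3}$ ($g{\left(I \right)} = \frac{I 3 I I}{3} = \frac{3 I I^{2}}{3} = \frac{3 I^{3}}{3} = I^{3}$)
$15 g{\left(-2 \right)} + 40 = 15 \left(-2\right)^{3} + 40 = 15 \left(-8\right) + 40 = -120 + 40 = -80$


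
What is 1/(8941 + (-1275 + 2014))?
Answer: 1/9680 ≈ 0.00010331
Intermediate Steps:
1/(8941 + (-1275 + 2014)) = 1/(8941 + 739) = 1/9680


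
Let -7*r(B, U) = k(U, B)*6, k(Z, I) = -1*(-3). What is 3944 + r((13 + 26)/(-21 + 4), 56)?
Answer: 27590/7 ≈ 3941.4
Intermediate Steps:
k(Z, I) = 3
r(B, U) = -18/7 (r(B, U) = -3*6/7 = -1/7*18 = -18/7)
3944 + r((13 + 26)/(-21 + 4), 56) = 3944 - 18/7 = 27590/7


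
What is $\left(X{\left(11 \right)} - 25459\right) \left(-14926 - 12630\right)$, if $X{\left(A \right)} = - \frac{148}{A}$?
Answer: $\frac{7721108532}{11} \approx 7.0192 \cdot 10^{8}$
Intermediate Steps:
$\left(X{\left(11 \right)} - 25459\right) \left(-14926 - 12630\right) = \left(- \frac{148}{11} - 25459\right) \left(-14926 - 12630\right) = \left(\left(-148\right) \frac{1}{11} - 25459\right) \left(-27556\right) = \left(- \frac{148}{11} - 25459\right) \left(-27556\right) = \left(- \frac{280197}{11}\right) \left(-27556\right) = \frac{7721108532}{11}$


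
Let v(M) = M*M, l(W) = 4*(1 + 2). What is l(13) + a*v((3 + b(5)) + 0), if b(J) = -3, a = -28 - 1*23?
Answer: 12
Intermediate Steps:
a = -51 (a = -28 - 23 = -51)
l(W) = 12 (l(W) = 4*3 = 12)
v(M) = M²
l(13) + a*v((3 + b(5)) + 0) = 12 - 51*((3 - 3) + 0)² = 12 - 51*(0 + 0)² = 12 - 51*0² = 12 - 51*0 = 12 + 0 = 12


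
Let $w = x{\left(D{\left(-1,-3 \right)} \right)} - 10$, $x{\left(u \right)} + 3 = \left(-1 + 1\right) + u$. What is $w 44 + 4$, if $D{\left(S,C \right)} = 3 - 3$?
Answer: $-568$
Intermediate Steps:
$D{\left(S,C \right)} = 0$ ($D{\left(S,C \right)} = 3 - 3 = 0$)
$x{\left(u \right)} = -3 + u$ ($x{\left(u \right)} = -3 + \left(\left(-1 + 1\right) + u\right) = -3 + \left(0 + u\right) = -3 + u$)
$w = -13$ ($w = \left(-3 + 0\right) - 10 = -3 - 10 = -13$)
$w 44 + 4 = \left(-13\right) 44 + 4 = -572 + 4 = -568$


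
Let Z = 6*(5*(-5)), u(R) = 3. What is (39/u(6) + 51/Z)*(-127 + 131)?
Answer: 1266/25 ≈ 50.640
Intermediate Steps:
Z = -150 (Z = 6*(-25) = -150)
(39/u(6) + 51/Z)*(-127 + 131) = (39/3 + 51/(-150))*(-127 + 131) = (39*(1/3) + 51*(-1/150))*4 = (13 - 17/50)*4 = (633/50)*4 = 1266/25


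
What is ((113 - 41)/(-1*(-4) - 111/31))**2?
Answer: 4981824/169 ≈ 29478.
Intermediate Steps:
((113 - 41)/(-1*(-4) - 111/31))**2 = (72/(4 - 111*1/31))**2 = (72/(4 - 111/31))**2 = (72/(13/31))**2 = (72*(31/13))**2 = (2232/13)**2 = 4981824/169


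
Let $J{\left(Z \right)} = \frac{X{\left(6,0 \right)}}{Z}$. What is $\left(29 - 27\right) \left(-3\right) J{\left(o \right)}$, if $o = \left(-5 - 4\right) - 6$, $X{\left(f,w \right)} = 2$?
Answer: $\frac{4}{5} \approx 0.8$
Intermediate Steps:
$o = -15$ ($o = -9 - 6 = -15$)
$J{\left(Z \right)} = \frac{2}{Z}$
$\left(29 - 27\right) \left(-3\right) J{\left(o \right)} = \left(29 - 27\right) \left(-3\right) \frac{2}{-15} = 2 \left(-3\right) 2 \left(- \frac{1}{15}\right) = \left(-6\right) \left(- \frac{2}{15}\right) = \frac{4}{5}$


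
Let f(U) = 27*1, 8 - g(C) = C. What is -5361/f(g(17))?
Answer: -1787/9 ≈ -198.56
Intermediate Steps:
g(C) = 8 - C
f(U) = 27
-5361/f(g(17)) = -5361/27 = -5361*1/27 = -1787/9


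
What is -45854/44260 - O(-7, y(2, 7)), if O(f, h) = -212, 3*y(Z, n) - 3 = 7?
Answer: 4668633/22130 ≈ 210.96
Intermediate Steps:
y(Z, n) = 10/3 (y(Z, n) = 1 + (1/3)*7 = 1 + 7/3 = 10/3)
-45854/44260 - O(-7, y(2, 7)) = -45854/44260 - 1*(-212) = -45854*1/44260 + 212 = -22927/22130 + 212 = 4668633/22130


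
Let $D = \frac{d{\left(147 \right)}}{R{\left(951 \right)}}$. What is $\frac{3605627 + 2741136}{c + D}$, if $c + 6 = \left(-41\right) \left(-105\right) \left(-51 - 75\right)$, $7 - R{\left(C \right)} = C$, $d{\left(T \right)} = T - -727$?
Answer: $- \frac{2995672136}{256030229} \approx -11.7$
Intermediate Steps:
$d{\left(T \right)} = 727 + T$ ($d{\left(T \right)} = T + 727 = 727 + T$)
$R{\left(C \right)} = 7 - C$
$D = - \frac{437}{472}$ ($D = \frac{727 + 147}{7 - 951} = \frac{874}{7 - 951} = \frac{874}{-944} = 874 \left(- \frac{1}{944}\right) = - \frac{437}{472} \approx -0.92585$)
$c = -542436$ ($c = -6 + \left(-41\right) \left(-105\right) \left(-51 - 75\right) = -6 + 4305 \left(-126\right) = -6 - 542430 = -542436$)
$\frac{3605627 + 2741136}{c + D} = \frac{3605627 + 2741136}{-542436 - \frac{437}{472}} = \frac{6346763}{- \frac{256030229}{472}} = 6346763 \left(- \frac{472}{256030229}\right) = - \frac{2995672136}{256030229}$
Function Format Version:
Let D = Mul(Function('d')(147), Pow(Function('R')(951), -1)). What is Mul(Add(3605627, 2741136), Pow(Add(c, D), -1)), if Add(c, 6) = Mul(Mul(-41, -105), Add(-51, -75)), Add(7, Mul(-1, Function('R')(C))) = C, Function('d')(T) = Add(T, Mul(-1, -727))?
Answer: Rational(-2995672136, 256030229) ≈ -11.700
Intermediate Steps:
Function('d')(T) = Add(727, T) (Function('d')(T) = Add(T, 727) = Add(727, T))
Function('R')(C) = Add(7, Mul(-1, C))
D = Rational(-437, 472) (D = Mul(Add(727, 147), Pow(Add(7, Mul(-1, 951)), -1)) = Mul(874, Pow(Add(7, -951), -1)) = Mul(874, Pow(-944, -1)) = Mul(874, Rational(-1, 944)) = Rational(-437, 472) ≈ -0.92585)
c = -542436 (c = Add(-6, Mul(Mul(-41, -105), Add(-51, -75))) = Add(-6, Mul(4305, -126)) = Add(-6, -542430) = -542436)
Mul(Add(3605627, 2741136), Pow(Add(c, D), -1)) = Mul(Add(3605627, 2741136), Pow(Add(-542436, Rational(-437, 472)), -1)) = Mul(6346763, Pow(Rational(-256030229, 472), -1)) = Mul(6346763, Rational(-472, 256030229)) = Rational(-2995672136, 256030229)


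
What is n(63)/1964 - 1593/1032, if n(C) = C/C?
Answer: -260635/168904 ≈ -1.5431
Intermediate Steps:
n(C) = 1
n(63)/1964 - 1593/1032 = 1/1964 - 1593/1032 = 1*(1/1964) - 1593*1/1032 = 1/1964 - 531/344 = -260635/168904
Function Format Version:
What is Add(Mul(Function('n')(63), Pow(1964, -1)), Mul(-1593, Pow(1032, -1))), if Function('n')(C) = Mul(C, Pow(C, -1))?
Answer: Rational(-260635, 168904) ≈ -1.5431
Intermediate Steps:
Function('n')(C) = 1
Add(Mul(Function('n')(63), Pow(1964, -1)), Mul(-1593, Pow(1032, -1))) = Add(Mul(1, Pow(1964, -1)), Mul(-1593, Pow(1032, -1))) = Add(Mul(1, Rational(1, 1964)), Mul(-1593, Rational(1, 1032))) = Add(Rational(1, 1964), Rational(-531, 344)) = Rational(-260635, 168904)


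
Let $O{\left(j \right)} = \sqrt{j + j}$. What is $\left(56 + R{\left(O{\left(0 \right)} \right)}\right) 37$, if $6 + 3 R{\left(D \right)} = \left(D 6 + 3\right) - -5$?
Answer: $\frac{6290}{3} \approx 2096.7$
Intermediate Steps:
$O{\left(j \right)} = \sqrt{2} \sqrt{j}$ ($O{\left(j \right)} = \sqrt{2 j} = \sqrt{2} \sqrt{j}$)
$R{\left(D \right)} = \frac{2}{3} + 2 D$ ($R{\left(D \right)} = -2 + \frac{\left(D 6 + 3\right) - -5}{3} = -2 + \frac{\left(6 D + 3\right) + 5}{3} = -2 + \frac{\left(3 + 6 D\right) + 5}{3} = -2 + \frac{8 + 6 D}{3} = -2 + \left(\frac{8}{3} + 2 D\right) = \frac{2}{3} + 2 D$)
$\left(56 + R{\left(O{\left(0 \right)} \right)}\right) 37 = \left(56 + \left(\frac{2}{3} + 2 \sqrt{2} \sqrt{0}\right)\right) 37 = \left(56 + \left(\frac{2}{3} + 2 \sqrt{2} \cdot 0\right)\right) 37 = \left(56 + \left(\frac{2}{3} + 2 \cdot 0\right)\right) 37 = \left(56 + \left(\frac{2}{3} + 0\right)\right) 37 = \left(56 + \frac{2}{3}\right) 37 = \frac{170}{3} \cdot 37 = \frac{6290}{3}$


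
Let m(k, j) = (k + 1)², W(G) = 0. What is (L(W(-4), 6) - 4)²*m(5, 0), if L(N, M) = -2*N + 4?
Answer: 0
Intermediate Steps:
L(N, M) = 4 - 2*N
m(k, j) = (1 + k)²
(L(W(-4), 6) - 4)²*m(5, 0) = ((4 - 2*0) - 4)²*(1 + 5)² = ((4 + 0) - 4)²*6² = (4 - 4)²*36 = 0²*36 = 0*36 = 0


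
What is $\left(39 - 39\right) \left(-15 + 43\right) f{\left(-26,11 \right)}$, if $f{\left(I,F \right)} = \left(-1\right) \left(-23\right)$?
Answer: $0$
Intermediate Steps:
$f{\left(I,F \right)} = 23$
$\left(39 - 39\right) \left(-15 + 43\right) f{\left(-26,11 \right)} = \left(39 - 39\right) \left(-15 + 43\right) 23 = 0 \cdot 28 \cdot 23 = 0 \cdot 23 = 0$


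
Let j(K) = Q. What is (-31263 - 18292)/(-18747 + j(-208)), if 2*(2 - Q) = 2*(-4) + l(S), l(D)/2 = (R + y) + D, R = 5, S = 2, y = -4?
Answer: 4505/1704 ≈ 2.6438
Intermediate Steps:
l(D) = 2 + 2*D (l(D) = 2*((5 - 4) + D) = 2*(1 + D) = 2 + 2*D)
Q = 3 (Q = 2 - (2*(-4) + (2 + 2*2))/2 = 2 - (-8 + (2 + 4))/2 = 2 - (-8 + 6)/2 = 2 - ½*(-2) = 2 + 1 = 3)
j(K) = 3
(-31263 - 18292)/(-18747 + j(-208)) = (-31263 - 18292)/(-18747 + 3) = -49555/(-18744) = -49555*(-1/18744) = 4505/1704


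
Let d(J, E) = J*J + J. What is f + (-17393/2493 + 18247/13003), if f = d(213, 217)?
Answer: 1477427274370/32416479 ≈ 45576.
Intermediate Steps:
d(J, E) = J + J**2 (d(J, E) = J**2 + J = J + J**2)
f = 45582 (f = 213*(1 + 213) = 213*214 = 45582)
f + (-17393/2493 + 18247/13003) = 45582 + (-17393/2493 + 18247/13003) = 45582 - 180671408/32416479 = 1477427274370/32416479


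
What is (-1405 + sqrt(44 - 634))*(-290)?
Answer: 407450 - 290*I*sqrt(590) ≈ 4.0745e+5 - 7044.1*I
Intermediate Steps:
(-1405 + sqrt(44 - 634))*(-290) = (-1405 + sqrt(-590))*(-290) = (-1405 + I*sqrt(590))*(-290) = 407450 - 290*I*sqrt(590)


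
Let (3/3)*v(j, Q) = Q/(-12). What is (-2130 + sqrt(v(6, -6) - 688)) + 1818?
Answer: -312 + 5*I*sqrt(110)/2 ≈ -312.0 + 26.22*I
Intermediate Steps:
v(j, Q) = -Q/12 (v(j, Q) = Q/(-12) = Q*(-1/12) = -Q/12)
(-2130 + sqrt(v(6, -6) - 688)) + 1818 = (-2130 + sqrt(-1/12*(-6) - 688)) + 1818 = (-2130 + sqrt(1/2 - 688)) + 1818 = (-2130 + sqrt(-1375/2)) + 1818 = (-2130 + 5*I*sqrt(110)/2) + 1818 = -312 + 5*I*sqrt(110)/2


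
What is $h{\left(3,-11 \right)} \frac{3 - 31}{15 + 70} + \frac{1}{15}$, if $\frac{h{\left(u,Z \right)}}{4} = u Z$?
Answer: $\frac{2221}{51} \approx 43.549$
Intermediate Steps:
$h{\left(u,Z \right)} = 4 Z u$ ($h{\left(u,Z \right)} = 4 u Z = 4 Z u$)
$h{\left(3,-11 \right)} \frac{3 - 31}{15 + 70} + \frac{1}{15} = 4 \left(-11\right) 3 \frac{3 - 31}{15 + 70} + \frac{1}{15} = - 132 \left(- \frac{28}{85}\right) + \frac{1}{15} = - 132 \left(\left(-28\right) \frac{1}{85}\right) + \frac{1}{15} = \left(-132\right) \left(- \frac{28}{85}\right) + \frac{1}{15} = \frac{3696}{85} + \frac{1}{15} = \frac{2221}{51}$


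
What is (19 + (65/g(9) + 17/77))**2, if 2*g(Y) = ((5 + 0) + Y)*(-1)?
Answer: 585225/5929 ≈ 98.706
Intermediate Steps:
g(Y) = -5/2 - Y/2 (g(Y) = (((5 + 0) + Y)*(-1))/2 = ((5 + Y)*(-1))/2 = (-5 - Y)/2 = -5/2 - Y/2)
(19 + (65/g(9) + 17/77))**2 = (19 + (65/(-5/2 - 1/2*9) + 17/77))**2 = (19 + (65/(-5/2 - 9/2) + 17*(1/77)))**2 = (19 + (65/(-7) + 17/77))**2 = (19 + (65*(-1/7) + 17/77))**2 = (19 + (-65/7 + 17/77))**2 = (19 - 698/77)**2 = (765/77)**2 = 585225/5929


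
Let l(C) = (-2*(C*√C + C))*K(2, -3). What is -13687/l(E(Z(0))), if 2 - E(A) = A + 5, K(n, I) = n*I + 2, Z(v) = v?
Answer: 13687/96 - 13687*I*√3/96 ≈ 142.57 - 246.94*I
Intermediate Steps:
K(n, I) = 2 + I*n (K(n, I) = I*n + 2 = 2 + I*n)
E(A) = -3 - A (E(A) = 2 - (A + 5) = 2 - (5 + A) = 2 + (-5 - A) = -3 - A)
l(C) = 8*C + 8*C^(3/2) (l(C) = (-2*(C*√C + C))*(2 - 3*2) = (-2*(C^(3/2) + C))*(2 - 6) = -2*(C + C^(3/2))*(-4) = (-2*C - 2*C^(3/2))*(-4) = 8*C + 8*C^(3/2))
-13687/l(E(Z(0))) = -13687/(8*(-3 - 1*0) + 8*(-3 - 1*0)^(3/2)) = -13687/(8*(-3 + 0) + 8*(-3 + 0)^(3/2)) = -13687/(8*(-3) + 8*(-3)^(3/2)) = -13687/(-24 + 8*(-3*I*√3)) = -13687/(-24 - 24*I*√3)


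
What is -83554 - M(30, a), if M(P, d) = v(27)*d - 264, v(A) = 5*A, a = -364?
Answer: -34150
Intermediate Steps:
M(P, d) = -264 + 135*d (M(P, d) = (5*27)*d - 264 = 135*d - 264 = -264 + 135*d)
-83554 - M(30, a) = -83554 - (-264 + 135*(-364)) = -83554 - (-264 - 49140) = -83554 - 1*(-49404) = -83554 + 49404 = -34150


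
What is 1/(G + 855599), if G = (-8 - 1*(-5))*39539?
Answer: 1/736982 ≈ 1.3569e-6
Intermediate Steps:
G = -118617 (G = (-8 + 5)*39539 = -3*39539 = -118617)
1/(G + 855599) = 1/(-118617 + 855599) = 1/736982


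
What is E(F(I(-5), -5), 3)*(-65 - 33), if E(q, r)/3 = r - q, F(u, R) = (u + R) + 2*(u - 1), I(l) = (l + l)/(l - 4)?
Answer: -1960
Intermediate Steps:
I(l) = 2*l/(-4 + l) (I(l) = (2*l)/(-4 + l) = 2*l/(-4 + l))
F(u, R) = -2 + R + 3*u (F(u, R) = (R + u) + 2*(-1 + u) = (R + u) + (-2 + 2*u) = -2 + R + 3*u)
E(q, r) = -3*q + 3*r (E(q, r) = 3*(r - q) = -3*q + 3*r)
E(F(I(-5), -5), 3)*(-65 - 33) = (-3*(-2 - 5 + 3*(2*(-5)/(-4 - 5))) + 3*3)*(-65 - 33) = (-3*(-2 - 5 + 3*(2*(-5)/(-9))) + 9)*(-98) = (-3*(-2 - 5 + 3*(2*(-5)*(-⅑))) + 9)*(-98) = (-3*(-2 - 5 + 3*(10/9)) + 9)*(-98) = (-3*(-2 - 5 + 10/3) + 9)*(-98) = (-3*(-11/3) + 9)*(-98) = (11 + 9)*(-98) = 20*(-98) = -1960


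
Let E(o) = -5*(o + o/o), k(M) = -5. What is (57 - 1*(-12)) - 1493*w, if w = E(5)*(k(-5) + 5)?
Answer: 69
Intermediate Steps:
E(o) = -5 - 5*o (E(o) = -5*(o + 1) = -5*(1 + o) = -5 - 5*o)
w = 0 (w = (-5 - 5*5)*(-5 + 5) = (-5 - 25)*0 = -30*0 = 0)
(57 - 1*(-12)) - 1493*w = (57 - 1*(-12)) - 1493*0 = (57 + 12) + 0 = 69 + 0 = 69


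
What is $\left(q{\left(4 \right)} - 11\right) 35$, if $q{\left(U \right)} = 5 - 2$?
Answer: $-280$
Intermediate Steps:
$q{\left(U \right)} = 3$
$\left(q{\left(4 \right)} - 11\right) 35 = \left(3 - 11\right) 35 = \left(-8\right) 35 = -280$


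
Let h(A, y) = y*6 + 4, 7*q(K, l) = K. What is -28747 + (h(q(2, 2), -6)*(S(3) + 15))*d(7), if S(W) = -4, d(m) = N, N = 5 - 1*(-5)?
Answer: -32267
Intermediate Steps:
N = 10 (N = 5 + 5 = 10)
d(m) = 10
q(K, l) = K/7
h(A, y) = 4 + 6*y (h(A, y) = 6*y + 4 = 4 + 6*y)
-28747 + (h(q(2, 2), -6)*(S(3) + 15))*d(7) = -28747 + ((4 + 6*(-6))*(-4 + 15))*10 = -28747 + ((4 - 36)*11)*10 = -28747 - 32*11*10 = -28747 - 352*10 = -28747 - 3520 = -32267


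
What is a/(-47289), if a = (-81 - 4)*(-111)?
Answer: -3145/15763 ≈ -0.19952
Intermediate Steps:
a = 9435 (a = -85*(-111) = 9435)
a/(-47289) = 9435/(-47289) = 9435*(-1/47289) = -3145/15763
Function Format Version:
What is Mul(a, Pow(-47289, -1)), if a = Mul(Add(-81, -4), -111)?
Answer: Rational(-3145, 15763) ≈ -0.19952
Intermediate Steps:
a = 9435 (a = Mul(-85, -111) = 9435)
Mul(a, Pow(-47289, -1)) = Mul(9435, Pow(-47289, -1)) = Mul(9435, Rational(-1, 47289)) = Rational(-3145, 15763)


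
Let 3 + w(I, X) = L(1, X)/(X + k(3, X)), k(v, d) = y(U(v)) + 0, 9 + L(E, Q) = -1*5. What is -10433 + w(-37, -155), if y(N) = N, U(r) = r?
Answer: -793129/76 ≈ -10436.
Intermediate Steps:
L(E, Q) = -14 (L(E, Q) = -9 - 1*5 = -9 - 5 = -14)
k(v, d) = v (k(v, d) = v + 0 = v)
w(I, X) = -3 - 14/(3 + X) (w(I, X) = -3 - 14/(X + 3) = -3 - 14/(3 + X))
-10433 + w(-37, -155) = -10433 + (-23 - 3*(-155))/(3 - 155) = -10433 + (-23 + 465)/(-152) = -10433 - 1/152*442 = -10433 - 221/76 = -793129/76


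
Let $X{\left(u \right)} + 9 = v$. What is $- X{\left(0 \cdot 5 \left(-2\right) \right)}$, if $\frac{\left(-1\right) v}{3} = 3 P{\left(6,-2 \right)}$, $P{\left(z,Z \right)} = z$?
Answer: $63$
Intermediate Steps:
$v = -54$ ($v = - 3 \cdot 3 \cdot 6 = \left(-3\right) 18 = -54$)
$X{\left(u \right)} = -63$ ($X{\left(u \right)} = -9 - 54 = -63$)
$- X{\left(0 \cdot 5 \left(-2\right) \right)} = \left(-1\right) \left(-63\right) = 63$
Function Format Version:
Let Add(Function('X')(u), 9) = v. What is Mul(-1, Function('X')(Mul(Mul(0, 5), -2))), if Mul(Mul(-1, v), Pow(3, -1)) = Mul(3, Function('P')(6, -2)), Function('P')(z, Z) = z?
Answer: 63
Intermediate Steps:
v = -54 (v = Mul(-3, Mul(3, 6)) = Mul(-3, 18) = -54)
Function('X')(u) = -63 (Function('X')(u) = Add(-9, -54) = -63)
Mul(-1, Function('X')(Mul(Mul(0, 5), -2))) = Mul(-1, -63) = 63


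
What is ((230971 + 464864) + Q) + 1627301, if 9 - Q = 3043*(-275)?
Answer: 3159970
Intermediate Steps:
Q = 836834 (Q = 9 - 3043*(-275) = 9 - 1*(-836825) = 9 + 836825 = 836834)
((230971 + 464864) + Q) + 1627301 = ((230971 + 464864) + 836834) + 1627301 = (695835 + 836834) + 1627301 = 1532669 + 1627301 = 3159970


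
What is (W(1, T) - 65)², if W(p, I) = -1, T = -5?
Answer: 4356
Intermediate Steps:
(W(1, T) - 65)² = (-1 - 65)² = (-66)² = 4356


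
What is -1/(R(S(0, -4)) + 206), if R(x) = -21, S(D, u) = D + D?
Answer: -1/185 ≈ -0.0054054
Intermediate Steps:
S(D, u) = 2*D
-1/(R(S(0, -4)) + 206) = -1/(-21 + 206) = -1/185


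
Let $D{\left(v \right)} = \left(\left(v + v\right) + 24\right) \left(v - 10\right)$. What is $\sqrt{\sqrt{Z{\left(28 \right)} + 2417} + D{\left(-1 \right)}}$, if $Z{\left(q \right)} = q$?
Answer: $\sqrt{-242 + \sqrt{2445}} \approx 13.876 i$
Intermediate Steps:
$D{\left(v \right)} = \left(-10 + v\right) \left(24 + 2 v\right)$ ($D{\left(v \right)} = \left(2 v + 24\right) \left(-10 + v\right) = \left(24 + 2 v\right) \left(-10 + v\right) = \left(-10 + v\right) \left(24 + 2 v\right)$)
$\sqrt{\sqrt{Z{\left(28 \right)} + 2417} + D{\left(-1 \right)}} = \sqrt{\sqrt{28 + 2417} + \left(-240 + 2 \left(-1\right)^{2} + 4 \left(-1\right)\right)} = \sqrt{\sqrt{2445} - 242} = \sqrt{-242 + \sqrt{2445}}$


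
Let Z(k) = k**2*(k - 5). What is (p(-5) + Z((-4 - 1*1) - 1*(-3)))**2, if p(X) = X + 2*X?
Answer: 1849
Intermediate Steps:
p(X) = 3*X
Z(k) = k**2*(-5 + k)
(p(-5) + Z((-4 - 1*1) - 1*(-3)))**2 = (3*(-5) + ((-4 - 1*1) - 1*(-3))**2*(-5 + ((-4 - 1*1) - 1*(-3))))**2 = (-15 + ((-4 - 1) + 3)**2*(-5 + ((-4 - 1) + 3)))**2 = (-15 + (-5 + 3)**2*(-5 + (-5 + 3)))**2 = (-15 + (-2)**2*(-5 - 2))**2 = (-15 + 4*(-7))**2 = (-15 - 28)**2 = (-43)**2 = 1849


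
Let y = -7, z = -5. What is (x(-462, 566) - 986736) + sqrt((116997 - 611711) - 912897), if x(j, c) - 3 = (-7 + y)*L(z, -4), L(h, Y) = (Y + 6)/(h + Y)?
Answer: -8880569/9 + I*sqrt(1407611) ≈ -9.8673e+5 + 1186.4*I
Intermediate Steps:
L(h, Y) = (6 + Y)/(Y + h)
x(j, c) = 55/9 (x(j, c) = 3 + (-7 - 7)*((6 - 4)/(-4 - 5)) = 3 - 14*2/(-9) = 3 - (-14)*2/9 = 3 - 14*(-2/9) = 3 + 28/9 = 55/9)
(x(-462, 566) - 986736) + sqrt((116997 - 611711) - 912897) = (55/9 - 986736) + sqrt((116997 - 611711) - 912897) = -8880569/9 + sqrt(-494714 - 912897) = -8880569/9 + sqrt(-1407611) = -8880569/9 + I*sqrt(1407611)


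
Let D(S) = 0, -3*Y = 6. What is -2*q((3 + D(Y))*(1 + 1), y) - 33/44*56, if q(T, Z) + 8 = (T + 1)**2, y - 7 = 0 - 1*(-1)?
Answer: -124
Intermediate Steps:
Y = -2 (Y = -1/3*6 = -2)
y = 8 (y = 7 + (0 - 1*(-1)) = 7 + (0 + 1) = 7 + 1 = 8)
q(T, Z) = -8 + (1 + T)**2 (q(T, Z) = -8 + (T + 1)**2 = -8 + (1 + T)**2)
-2*q((3 + D(Y))*(1 + 1), y) - 33/44*56 = -2*(-8 + (1 + (3 + 0)*(1 + 1))**2) - 33/44*56 = -2*(-8 + (1 + 3*2)**2) - 33*1/44*56 = -2*(-8 + (1 + 6)**2) - 3/4*56 = -2*(-8 + 7**2) - 42 = -2*(-8 + 49) - 42 = -2*41 - 42 = -82 - 42 = -124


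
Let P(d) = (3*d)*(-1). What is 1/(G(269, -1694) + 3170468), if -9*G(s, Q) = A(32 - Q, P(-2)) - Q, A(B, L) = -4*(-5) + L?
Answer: 9/28532492 ≈ 3.1543e-7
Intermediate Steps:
P(d) = -3*d
A(B, L) = 20 + L
G(s, Q) = -26/9 + Q/9 (G(s, Q) = -((20 - 3*(-2)) - Q)/9 = -((20 + 6) - Q)/9 = -(26 - Q)/9 = -26/9 + Q/9)
1/(G(269, -1694) + 3170468) = 1/((-26/9 + (⅑)*(-1694)) + 3170468) = 1/((-26/9 - 1694/9) + 3170468) = 1/(-1720/9 + 3170468) = 1/(28532492/9) = 9/28532492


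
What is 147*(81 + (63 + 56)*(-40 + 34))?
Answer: -93051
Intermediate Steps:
147*(81 + (63 + 56)*(-40 + 34)) = 147*(81 + 119*(-6)) = 147*(81 - 714) = 147*(-633) = -93051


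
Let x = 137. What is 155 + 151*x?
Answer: 20842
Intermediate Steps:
155 + 151*x = 155 + 151*137 = 155 + 20687 = 20842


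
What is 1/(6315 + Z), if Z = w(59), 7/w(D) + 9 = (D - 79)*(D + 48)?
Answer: 307/1938704 ≈ 0.00015835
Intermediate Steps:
w(D) = 7/(-9 + (-79 + D)*(48 + D)) (w(D) = 7/(-9 + (D - 79)*(D + 48)) = 7/(-9 + (-79 + D)*(48 + D)))
Z = -1/307 (Z = 7/(-3801 + 59² - 31*59) = 7/(-3801 + 3481 - 1829) = 7/(-2149) = 7*(-1/2149) = -1/307 ≈ -0.0032573)
1/(6315 + Z) = 1/(6315 - 1/307) = 1/(1938704/307) = 307/1938704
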